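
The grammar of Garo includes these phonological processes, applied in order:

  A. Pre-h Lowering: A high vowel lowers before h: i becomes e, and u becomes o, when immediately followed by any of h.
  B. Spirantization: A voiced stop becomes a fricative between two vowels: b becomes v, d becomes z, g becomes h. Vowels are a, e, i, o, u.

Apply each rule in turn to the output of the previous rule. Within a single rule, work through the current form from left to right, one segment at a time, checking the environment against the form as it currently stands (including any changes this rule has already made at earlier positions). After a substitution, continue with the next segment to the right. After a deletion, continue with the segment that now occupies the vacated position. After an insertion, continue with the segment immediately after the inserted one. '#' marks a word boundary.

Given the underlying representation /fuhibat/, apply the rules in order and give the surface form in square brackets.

A Pre-h Lowering: [fuhibat] → [fohibat]
B Spirantization: [fohibat] → [fohivat]

[fohivat]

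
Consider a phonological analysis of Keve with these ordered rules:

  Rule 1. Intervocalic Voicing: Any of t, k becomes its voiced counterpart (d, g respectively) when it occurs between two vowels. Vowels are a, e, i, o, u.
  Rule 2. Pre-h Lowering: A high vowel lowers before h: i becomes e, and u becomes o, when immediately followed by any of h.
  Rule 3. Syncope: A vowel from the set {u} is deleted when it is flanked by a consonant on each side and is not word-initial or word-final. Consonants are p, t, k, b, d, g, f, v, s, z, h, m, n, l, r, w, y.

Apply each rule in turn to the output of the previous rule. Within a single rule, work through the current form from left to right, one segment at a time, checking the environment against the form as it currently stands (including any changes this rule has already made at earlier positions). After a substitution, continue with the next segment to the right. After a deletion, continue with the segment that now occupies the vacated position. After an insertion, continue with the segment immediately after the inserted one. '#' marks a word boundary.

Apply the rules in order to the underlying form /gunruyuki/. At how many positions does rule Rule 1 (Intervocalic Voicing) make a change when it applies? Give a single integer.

1

Rule 1 Intervocalic Voicing: [gunruyuki] → [gunruyugi]
Rule 2 Pre-h Lowering: no change — [gunruyugi]
Rule 3 Syncope: [gunruyugi] → [gnrygi]
Rule Rule 1 changed 1 position(s).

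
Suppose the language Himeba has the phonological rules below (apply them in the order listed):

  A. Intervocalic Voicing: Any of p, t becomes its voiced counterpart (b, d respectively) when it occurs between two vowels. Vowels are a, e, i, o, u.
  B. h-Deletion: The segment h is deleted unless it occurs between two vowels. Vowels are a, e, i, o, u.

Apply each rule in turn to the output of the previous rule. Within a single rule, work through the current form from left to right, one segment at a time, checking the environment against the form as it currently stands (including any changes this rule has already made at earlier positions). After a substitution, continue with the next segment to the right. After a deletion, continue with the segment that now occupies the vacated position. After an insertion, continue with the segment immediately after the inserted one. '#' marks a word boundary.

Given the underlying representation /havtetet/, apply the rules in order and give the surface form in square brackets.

[avtedet]

A Intervocalic Voicing: [havtetet] → [havtedet]
B h-Deletion: [havtedet] → [avtedet]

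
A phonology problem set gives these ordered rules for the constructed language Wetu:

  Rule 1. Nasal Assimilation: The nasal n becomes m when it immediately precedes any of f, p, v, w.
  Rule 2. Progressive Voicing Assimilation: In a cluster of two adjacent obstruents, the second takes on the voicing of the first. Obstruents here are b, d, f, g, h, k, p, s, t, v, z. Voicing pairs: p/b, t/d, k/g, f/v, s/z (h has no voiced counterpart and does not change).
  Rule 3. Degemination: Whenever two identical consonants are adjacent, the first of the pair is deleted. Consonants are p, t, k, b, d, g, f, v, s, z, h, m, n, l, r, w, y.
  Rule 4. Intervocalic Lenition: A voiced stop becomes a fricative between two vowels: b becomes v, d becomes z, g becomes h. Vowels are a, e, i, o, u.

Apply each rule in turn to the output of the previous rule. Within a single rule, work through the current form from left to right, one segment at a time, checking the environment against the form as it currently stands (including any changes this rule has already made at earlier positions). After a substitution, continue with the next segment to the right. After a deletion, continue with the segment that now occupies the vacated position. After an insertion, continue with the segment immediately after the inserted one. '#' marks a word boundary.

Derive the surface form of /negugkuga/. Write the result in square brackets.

Rule 1 Nasal Assimilation: no change — [negugkuga]
Rule 2 Progressive Voicing Assimilation: [negugkuga] → [negugguga]
Rule 3 Degemination: [negugguga] → [neguguga]
Rule 4 Intervocalic Lenition: [neguguga] → [nehuhuha]

[nehuhuha]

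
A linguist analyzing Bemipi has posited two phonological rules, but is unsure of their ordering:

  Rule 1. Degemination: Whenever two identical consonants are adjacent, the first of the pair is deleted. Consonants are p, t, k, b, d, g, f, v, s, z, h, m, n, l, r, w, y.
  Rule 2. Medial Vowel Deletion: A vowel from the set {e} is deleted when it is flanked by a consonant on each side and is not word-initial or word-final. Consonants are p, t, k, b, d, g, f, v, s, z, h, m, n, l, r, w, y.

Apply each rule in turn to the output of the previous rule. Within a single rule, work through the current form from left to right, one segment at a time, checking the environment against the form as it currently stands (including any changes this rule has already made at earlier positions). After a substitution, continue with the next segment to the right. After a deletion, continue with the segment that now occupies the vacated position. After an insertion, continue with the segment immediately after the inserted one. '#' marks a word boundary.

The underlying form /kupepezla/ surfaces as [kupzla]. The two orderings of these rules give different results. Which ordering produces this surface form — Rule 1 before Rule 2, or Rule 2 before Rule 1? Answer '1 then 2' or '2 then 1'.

2 then 1

Order 1 then 2:
  1 Degemination: no change — [kupepezla]
  2 Medial Vowel Deletion: [kupepezla] → [kuppzla]
  result: [kuppzla]
Order 2 then 1:
  2 Medial Vowel Deletion: [kupepezla] → [kuppzla]
  1 Degemination: [kuppzla] → [kupzla]
  result: [kupzla]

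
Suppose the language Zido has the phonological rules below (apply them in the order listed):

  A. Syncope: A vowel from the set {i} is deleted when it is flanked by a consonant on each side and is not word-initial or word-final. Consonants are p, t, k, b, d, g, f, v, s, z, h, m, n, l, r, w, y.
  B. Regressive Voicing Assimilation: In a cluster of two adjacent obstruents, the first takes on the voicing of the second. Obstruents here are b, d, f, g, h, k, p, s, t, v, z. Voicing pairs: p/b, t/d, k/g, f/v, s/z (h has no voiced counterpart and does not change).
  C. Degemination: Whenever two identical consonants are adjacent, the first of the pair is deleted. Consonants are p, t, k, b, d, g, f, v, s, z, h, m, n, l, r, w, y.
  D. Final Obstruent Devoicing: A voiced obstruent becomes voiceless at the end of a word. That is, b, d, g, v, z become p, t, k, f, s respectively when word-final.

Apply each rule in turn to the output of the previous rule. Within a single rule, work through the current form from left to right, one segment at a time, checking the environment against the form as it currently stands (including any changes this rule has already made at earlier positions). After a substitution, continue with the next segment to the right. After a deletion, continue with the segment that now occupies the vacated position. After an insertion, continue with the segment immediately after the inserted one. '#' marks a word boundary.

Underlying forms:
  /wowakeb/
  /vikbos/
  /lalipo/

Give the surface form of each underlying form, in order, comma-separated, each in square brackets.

/wowakeb/:
  A Syncope: no change — [wowakeb]
  B Regressive Voicing Assimilation: no change — [wowakeb]
  C Degemination: no change — [wowakeb]
  D Final Obstruent Devoicing: [wowakeb] → [wowakep]
/vikbos/:
  A Syncope: [vikbos] → [vkbos]
  B Regressive Voicing Assimilation: [vkbos] → [fgbos]
  C Degemination: no change — [fgbos]
  D Final Obstruent Devoicing: no change — [fgbos]
/lalipo/:
  A Syncope: [lalipo] → [lalpo]
  B Regressive Voicing Assimilation: no change — [lalpo]
  C Degemination: no change — [lalpo]
  D Final Obstruent Devoicing: no change — [lalpo]

[wowakep], [fgbos], [lalpo]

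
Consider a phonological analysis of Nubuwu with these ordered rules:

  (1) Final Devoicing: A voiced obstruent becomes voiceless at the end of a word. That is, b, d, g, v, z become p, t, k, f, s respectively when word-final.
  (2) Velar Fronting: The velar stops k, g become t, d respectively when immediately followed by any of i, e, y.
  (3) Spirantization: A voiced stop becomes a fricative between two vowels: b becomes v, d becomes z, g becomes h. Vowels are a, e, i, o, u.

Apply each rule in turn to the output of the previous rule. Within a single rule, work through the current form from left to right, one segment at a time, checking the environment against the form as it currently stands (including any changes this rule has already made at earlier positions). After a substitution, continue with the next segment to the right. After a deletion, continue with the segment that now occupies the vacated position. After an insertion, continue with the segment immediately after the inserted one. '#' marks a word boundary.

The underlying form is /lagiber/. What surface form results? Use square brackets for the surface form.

(1) Final Devoicing: no change — [lagiber]
(2) Velar Fronting: [lagiber] → [ladiber]
(3) Spirantization: [ladiber] → [laziver]

[laziver]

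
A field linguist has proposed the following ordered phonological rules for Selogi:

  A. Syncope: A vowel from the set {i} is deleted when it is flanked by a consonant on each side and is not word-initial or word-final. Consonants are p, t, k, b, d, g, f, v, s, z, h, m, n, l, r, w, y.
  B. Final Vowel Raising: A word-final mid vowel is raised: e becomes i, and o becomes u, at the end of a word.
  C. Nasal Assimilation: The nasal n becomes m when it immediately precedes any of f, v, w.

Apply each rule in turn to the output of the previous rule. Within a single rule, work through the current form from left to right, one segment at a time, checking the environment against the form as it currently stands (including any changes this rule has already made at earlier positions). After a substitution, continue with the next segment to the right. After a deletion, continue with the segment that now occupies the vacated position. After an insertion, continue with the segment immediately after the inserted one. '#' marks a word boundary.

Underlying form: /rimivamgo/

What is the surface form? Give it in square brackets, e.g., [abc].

[rmvamgu]

A Syncope: [rimivamgo] → [rmvamgo]
B Final Vowel Raising: [rmvamgo] → [rmvamgu]
C Nasal Assimilation: no change — [rmvamgu]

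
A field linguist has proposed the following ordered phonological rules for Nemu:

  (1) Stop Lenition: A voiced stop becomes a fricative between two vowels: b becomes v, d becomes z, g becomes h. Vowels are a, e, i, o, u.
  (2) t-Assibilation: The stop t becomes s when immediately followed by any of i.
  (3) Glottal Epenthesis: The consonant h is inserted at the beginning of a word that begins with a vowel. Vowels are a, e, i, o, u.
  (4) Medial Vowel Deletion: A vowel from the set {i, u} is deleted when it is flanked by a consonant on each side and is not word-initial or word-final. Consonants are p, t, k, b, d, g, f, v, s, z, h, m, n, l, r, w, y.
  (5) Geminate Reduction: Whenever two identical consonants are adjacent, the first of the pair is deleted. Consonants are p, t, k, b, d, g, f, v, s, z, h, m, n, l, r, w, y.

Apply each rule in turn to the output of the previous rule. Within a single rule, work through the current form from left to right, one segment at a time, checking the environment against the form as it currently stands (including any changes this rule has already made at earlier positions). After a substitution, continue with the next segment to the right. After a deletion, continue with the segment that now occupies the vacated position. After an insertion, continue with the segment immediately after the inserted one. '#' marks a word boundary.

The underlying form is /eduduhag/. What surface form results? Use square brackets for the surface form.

(1) Stop Lenition: [eduduhag] → [ezuzuhag]
(2) t-Assibilation: no change — [ezuzuhag]
(3) Glottal Epenthesis: [ezuzuhag] → [hezuzuhag]
(4) Medial Vowel Deletion: [hezuzuhag] → [hezzhag]
(5) Geminate Reduction: [hezzhag] → [hezhag]

[hezhag]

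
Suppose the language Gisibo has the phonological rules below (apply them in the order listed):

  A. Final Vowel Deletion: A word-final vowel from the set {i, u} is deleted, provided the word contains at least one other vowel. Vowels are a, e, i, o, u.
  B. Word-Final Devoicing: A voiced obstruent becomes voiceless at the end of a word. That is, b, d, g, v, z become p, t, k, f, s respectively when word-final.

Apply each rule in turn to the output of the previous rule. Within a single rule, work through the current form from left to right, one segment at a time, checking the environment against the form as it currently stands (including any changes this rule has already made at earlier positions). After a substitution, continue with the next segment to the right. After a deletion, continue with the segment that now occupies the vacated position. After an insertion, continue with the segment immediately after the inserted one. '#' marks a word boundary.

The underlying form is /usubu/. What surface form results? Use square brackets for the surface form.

[usup]

A Final Vowel Deletion: [usubu] → [usub]
B Word-Final Devoicing: [usub] → [usup]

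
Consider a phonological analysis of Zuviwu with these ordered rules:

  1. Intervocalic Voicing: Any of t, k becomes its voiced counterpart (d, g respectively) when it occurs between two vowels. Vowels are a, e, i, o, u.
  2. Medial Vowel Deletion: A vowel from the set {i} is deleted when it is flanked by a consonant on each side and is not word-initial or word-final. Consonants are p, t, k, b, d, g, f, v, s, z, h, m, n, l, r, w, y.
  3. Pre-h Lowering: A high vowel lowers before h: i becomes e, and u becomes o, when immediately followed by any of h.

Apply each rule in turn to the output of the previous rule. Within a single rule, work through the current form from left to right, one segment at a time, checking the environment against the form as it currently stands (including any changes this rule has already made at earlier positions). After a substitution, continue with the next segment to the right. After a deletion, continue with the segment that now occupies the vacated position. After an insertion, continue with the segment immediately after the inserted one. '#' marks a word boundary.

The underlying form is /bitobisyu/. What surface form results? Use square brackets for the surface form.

1 Intervocalic Voicing: [bitobisyu] → [bidobisyu]
2 Medial Vowel Deletion: [bidobisyu] → [bdobsyu]
3 Pre-h Lowering: no change — [bdobsyu]

[bdobsyu]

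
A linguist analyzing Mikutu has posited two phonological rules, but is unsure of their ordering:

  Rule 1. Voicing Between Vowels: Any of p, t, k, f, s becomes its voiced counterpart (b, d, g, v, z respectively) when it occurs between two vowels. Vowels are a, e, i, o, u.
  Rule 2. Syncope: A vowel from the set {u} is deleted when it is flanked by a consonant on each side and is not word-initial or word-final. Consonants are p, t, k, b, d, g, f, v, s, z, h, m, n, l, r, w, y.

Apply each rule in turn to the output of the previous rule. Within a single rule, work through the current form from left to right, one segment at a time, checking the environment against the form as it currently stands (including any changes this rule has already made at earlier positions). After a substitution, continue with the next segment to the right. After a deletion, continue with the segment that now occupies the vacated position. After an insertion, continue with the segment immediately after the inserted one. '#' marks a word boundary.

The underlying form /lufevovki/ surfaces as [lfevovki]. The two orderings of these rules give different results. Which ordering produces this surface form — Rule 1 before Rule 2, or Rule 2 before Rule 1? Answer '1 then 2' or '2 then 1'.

Order 1 then 2:
  1 Voicing Between Vowels: [lufevovki] → [luvevovki]
  2 Syncope: [luvevovki] → [lvevovki]
  result: [lvevovki]
Order 2 then 1:
  2 Syncope: [lufevovki] → [lfevovki]
  1 Voicing Between Vowels: no change — [lfevovki]
  result: [lfevovki]

2 then 1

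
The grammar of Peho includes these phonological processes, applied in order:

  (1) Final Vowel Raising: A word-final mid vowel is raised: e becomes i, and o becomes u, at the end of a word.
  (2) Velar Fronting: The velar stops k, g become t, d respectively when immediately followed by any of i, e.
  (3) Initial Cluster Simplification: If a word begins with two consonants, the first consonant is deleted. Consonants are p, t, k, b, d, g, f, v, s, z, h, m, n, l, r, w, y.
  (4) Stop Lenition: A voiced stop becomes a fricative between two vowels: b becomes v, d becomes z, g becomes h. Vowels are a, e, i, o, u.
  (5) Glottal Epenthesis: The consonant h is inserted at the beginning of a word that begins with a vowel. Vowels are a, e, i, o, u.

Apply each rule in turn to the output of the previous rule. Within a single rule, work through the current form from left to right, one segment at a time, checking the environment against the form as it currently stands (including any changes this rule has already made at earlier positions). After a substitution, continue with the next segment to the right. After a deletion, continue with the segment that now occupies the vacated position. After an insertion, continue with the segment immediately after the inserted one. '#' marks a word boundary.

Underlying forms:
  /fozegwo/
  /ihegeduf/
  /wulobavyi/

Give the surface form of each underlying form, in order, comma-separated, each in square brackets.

[fozegwu], [hihezezuf], [wulovavyi]

/fozegwo/:
  (1) Final Vowel Raising: [fozegwo] → [fozegwu]
  (2) Velar Fronting: no change — [fozegwu]
  (3) Initial Cluster Simplification: no change — [fozegwu]
  (4) Stop Lenition: no change — [fozegwu]
  (5) Glottal Epenthesis: no change — [fozegwu]
/ihegeduf/:
  (1) Final Vowel Raising: no change — [ihegeduf]
  (2) Velar Fronting: [ihegeduf] → [ihededuf]
  (3) Initial Cluster Simplification: no change — [ihededuf]
  (4) Stop Lenition: [ihededuf] → [ihezezuf]
  (5) Glottal Epenthesis: [ihezezuf] → [hihezezuf]
/wulobavyi/:
  (1) Final Vowel Raising: no change — [wulobavyi]
  (2) Velar Fronting: no change — [wulobavyi]
  (3) Initial Cluster Simplification: no change — [wulobavyi]
  (4) Stop Lenition: [wulobavyi] → [wulovavyi]
  (5) Glottal Epenthesis: no change — [wulovavyi]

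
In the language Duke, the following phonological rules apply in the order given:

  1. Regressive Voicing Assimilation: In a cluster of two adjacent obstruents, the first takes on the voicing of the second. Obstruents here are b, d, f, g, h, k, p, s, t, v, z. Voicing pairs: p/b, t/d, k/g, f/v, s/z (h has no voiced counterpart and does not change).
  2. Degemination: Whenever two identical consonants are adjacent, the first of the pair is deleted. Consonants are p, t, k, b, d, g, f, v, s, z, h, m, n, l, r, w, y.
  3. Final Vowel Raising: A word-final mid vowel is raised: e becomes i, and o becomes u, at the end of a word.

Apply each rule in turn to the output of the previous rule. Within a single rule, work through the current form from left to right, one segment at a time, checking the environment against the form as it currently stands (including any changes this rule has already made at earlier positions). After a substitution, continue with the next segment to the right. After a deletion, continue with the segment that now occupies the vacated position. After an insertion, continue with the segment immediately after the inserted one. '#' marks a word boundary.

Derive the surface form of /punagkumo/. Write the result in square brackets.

[punakumu]

1 Regressive Voicing Assimilation: [punagkumo] → [punakkumo]
2 Degemination: [punakkumo] → [punakumo]
3 Final Vowel Raising: [punakumo] → [punakumu]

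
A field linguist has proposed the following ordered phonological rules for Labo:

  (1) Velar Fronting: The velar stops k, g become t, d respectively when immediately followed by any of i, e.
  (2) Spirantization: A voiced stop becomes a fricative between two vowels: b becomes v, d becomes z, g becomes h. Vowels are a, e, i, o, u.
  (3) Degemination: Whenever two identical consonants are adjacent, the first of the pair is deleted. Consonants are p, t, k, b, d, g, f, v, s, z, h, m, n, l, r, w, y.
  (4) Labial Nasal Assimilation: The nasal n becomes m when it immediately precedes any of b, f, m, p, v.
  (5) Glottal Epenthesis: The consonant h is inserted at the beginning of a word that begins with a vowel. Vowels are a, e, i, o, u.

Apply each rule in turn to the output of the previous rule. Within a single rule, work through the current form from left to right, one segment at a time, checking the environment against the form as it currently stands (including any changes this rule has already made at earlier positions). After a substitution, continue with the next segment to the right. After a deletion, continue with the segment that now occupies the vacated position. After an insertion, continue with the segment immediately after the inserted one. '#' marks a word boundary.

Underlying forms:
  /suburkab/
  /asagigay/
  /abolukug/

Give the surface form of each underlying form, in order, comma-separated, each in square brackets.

[suvurkab], [hasazihay], [havolukug]

/suburkab/:
  (1) Velar Fronting: no change — [suburkab]
  (2) Spirantization: [suburkab] → [suvurkab]
  (3) Degemination: no change — [suvurkab]
  (4) Labial Nasal Assimilation: no change — [suvurkab]
  (5) Glottal Epenthesis: no change — [suvurkab]
/asagigay/:
  (1) Velar Fronting: [asagigay] → [asadigay]
  (2) Spirantization: [asadigay] → [asazihay]
  (3) Degemination: no change — [asazihay]
  (4) Labial Nasal Assimilation: no change — [asazihay]
  (5) Glottal Epenthesis: [asazihay] → [hasazihay]
/abolukug/:
  (1) Velar Fronting: no change — [abolukug]
  (2) Spirantization: [abolukug] → [avolukug]
  (3) Degemination: no change — [avolukug]
  (4) Labial Nasal Assimilation: no change — [avolukug]
  (5) Glottal Epenthesis: [avolukug] → [havolukug]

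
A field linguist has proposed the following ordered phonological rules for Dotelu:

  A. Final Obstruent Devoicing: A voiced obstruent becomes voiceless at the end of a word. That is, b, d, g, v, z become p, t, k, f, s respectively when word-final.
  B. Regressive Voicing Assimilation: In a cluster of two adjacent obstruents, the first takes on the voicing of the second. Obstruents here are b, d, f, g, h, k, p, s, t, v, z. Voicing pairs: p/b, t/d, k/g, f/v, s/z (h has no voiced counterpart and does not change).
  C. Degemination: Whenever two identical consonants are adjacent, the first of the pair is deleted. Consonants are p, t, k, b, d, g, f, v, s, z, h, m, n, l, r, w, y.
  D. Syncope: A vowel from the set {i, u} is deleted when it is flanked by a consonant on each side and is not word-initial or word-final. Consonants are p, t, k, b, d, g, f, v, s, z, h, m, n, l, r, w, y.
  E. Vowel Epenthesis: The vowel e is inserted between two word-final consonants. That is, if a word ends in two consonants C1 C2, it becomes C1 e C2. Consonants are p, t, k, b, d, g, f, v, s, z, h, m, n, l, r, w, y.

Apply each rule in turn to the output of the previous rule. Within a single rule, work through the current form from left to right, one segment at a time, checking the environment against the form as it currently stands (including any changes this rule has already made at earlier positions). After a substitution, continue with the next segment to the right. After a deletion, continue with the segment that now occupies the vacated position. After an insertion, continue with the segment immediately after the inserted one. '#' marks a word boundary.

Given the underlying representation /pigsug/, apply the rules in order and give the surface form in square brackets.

A Final Obstruent Devoicing: [pigsug] → [pigsuk]
B Regressive Voicing Assimilation: [pigsuk] → [piksuk]
C Degemination: no change — [piksuk]
D Syncope: [piksuk] → [pksk]
E Vowel Epenthesis: [pksk] → [pksek]

[pksek]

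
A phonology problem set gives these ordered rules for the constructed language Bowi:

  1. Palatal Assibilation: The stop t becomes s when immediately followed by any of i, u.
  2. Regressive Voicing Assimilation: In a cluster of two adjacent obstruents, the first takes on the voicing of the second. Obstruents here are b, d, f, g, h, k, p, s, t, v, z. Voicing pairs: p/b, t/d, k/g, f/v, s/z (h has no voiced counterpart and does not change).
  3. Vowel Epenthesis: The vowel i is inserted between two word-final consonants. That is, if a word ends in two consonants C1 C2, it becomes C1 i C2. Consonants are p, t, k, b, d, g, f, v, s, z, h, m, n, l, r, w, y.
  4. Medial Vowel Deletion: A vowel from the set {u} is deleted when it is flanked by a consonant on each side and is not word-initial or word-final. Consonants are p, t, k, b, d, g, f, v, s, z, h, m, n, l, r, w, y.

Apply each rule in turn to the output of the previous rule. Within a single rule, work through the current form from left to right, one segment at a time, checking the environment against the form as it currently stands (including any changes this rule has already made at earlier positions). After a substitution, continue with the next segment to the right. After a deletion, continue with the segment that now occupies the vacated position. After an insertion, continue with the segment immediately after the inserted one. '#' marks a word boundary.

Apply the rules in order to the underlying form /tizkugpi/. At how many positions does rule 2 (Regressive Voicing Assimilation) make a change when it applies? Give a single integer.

1 Palatal Assibilation: [tizkugpi] → [sizkugpi]
2 Regressive Voicing Assimilation: [sizkugpi] → [siskukpi]
3 Vowel Epenthesis: no change — [siskukpi]
4 Medial Vowel Deletion: [siskukpi] → [siskkpi]
Rule 2 changed 2 position(s).

2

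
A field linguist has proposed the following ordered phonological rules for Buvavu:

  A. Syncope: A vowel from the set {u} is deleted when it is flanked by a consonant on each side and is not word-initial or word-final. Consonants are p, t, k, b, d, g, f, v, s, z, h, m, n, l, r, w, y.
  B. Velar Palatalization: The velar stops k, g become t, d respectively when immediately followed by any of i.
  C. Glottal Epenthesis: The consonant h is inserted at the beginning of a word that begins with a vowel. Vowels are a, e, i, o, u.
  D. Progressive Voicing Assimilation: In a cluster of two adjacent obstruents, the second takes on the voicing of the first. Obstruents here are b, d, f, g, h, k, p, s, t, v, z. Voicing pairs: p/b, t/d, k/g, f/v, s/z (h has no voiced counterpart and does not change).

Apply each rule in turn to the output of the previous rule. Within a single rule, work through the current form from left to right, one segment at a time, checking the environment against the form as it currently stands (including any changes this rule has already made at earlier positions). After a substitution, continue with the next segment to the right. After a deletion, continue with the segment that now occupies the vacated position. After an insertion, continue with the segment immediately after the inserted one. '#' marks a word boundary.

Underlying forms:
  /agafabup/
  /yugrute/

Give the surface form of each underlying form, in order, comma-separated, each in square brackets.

/agafabup/:
  A Syncope: [agafabup] → [agafabp]
  B Velar Palatalization: no change — [agafabp]
  C Glottal Epenthesis: [agafabp] → [hagafabp]
  D Progressive Voicing Assimilation: [hagafabp] → [hagafabb]
/yugrute/:
  A Syncope: [yugrute] → [ygrte]
  B Velar Palatalization: no change — [ygrte]
  C Glottal Epenthesis: no change — [ygrte]
  D Progressive Voicing Assimilation: no change — [ygrte]

[hagafabb], [ygrte]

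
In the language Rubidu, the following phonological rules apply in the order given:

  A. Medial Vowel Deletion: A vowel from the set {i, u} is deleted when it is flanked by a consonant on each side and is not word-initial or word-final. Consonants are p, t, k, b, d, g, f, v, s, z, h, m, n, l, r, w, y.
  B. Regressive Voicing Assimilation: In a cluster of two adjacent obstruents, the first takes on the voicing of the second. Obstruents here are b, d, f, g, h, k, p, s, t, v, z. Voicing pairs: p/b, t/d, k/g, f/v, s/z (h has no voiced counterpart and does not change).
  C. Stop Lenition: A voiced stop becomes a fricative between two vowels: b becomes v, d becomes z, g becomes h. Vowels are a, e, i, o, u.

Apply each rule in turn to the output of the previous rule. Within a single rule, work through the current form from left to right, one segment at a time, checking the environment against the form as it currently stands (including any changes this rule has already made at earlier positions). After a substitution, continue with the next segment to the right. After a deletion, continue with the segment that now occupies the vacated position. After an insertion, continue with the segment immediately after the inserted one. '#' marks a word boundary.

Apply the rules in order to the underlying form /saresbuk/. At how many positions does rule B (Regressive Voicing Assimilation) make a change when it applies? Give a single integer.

A Medial Vowel Deletion: [saresbuk] → [saresbk]
B Regressive Voicing Assimilation: [saresbk] → [sarezpk]
C Stop Lenition: no change — [sarezpk]
Rule B changed 2 position(s).

2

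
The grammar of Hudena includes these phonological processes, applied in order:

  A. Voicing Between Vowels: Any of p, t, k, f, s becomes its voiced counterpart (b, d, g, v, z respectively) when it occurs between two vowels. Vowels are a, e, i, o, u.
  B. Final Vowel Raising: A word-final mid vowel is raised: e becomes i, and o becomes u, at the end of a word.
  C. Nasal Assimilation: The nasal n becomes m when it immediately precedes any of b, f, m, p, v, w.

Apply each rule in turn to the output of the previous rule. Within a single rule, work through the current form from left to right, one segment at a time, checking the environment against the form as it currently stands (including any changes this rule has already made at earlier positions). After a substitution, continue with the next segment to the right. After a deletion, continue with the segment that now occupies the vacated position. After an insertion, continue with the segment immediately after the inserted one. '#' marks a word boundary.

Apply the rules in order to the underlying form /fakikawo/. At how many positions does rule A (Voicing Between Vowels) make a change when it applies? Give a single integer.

A Voicing Between Vowels: [fakikawo] → [fagigawo]
B Final Vowel Raising: [fagigawo] → [fagigawu]
C Nasal Assimilation: no change — [fagigawu]
Rule A changed 2 position(s).

2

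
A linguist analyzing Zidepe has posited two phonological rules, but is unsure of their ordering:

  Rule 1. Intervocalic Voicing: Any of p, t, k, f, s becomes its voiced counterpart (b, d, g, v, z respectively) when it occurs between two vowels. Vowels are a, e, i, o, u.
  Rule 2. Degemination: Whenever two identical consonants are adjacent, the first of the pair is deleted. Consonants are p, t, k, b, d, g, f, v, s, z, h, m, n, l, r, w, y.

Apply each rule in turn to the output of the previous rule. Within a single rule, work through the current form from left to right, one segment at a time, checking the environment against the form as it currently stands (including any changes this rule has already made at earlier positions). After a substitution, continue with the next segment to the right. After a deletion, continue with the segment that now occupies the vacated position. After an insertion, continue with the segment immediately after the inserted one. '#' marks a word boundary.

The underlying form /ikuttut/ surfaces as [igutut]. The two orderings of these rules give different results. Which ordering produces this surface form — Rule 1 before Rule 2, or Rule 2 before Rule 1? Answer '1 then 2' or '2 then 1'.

1 then 2

Order 1 then 2:
  1 Intervocalic Voicing: [ikuttut] → [iguttut]
  2 Degemination: [iguttut] → [igutut]
  result: [igutut]
Order 2 then 1:
  2 Degemination: [ikuttut] → [ikutut]
  1 Intervocalic Voicing: [ikutut] → [igudut]
  result: [igudut]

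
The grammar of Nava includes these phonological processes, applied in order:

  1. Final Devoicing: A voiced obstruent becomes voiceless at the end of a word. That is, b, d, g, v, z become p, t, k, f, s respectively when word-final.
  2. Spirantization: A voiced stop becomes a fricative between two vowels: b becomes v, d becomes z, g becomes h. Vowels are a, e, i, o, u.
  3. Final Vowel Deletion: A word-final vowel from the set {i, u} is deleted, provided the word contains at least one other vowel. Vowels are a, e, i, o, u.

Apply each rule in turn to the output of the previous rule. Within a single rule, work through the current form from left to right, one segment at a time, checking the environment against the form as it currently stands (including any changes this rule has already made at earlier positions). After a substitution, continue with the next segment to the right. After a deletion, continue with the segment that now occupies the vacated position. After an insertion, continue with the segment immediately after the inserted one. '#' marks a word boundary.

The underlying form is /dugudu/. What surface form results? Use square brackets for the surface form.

[duhuz]

1 Final Devoicing: no change — [dugudu]
2 Spirantization: [dugudu] → [duhuzu]
3 Final Vowel Deletion: [duhuzu] → [duhuz]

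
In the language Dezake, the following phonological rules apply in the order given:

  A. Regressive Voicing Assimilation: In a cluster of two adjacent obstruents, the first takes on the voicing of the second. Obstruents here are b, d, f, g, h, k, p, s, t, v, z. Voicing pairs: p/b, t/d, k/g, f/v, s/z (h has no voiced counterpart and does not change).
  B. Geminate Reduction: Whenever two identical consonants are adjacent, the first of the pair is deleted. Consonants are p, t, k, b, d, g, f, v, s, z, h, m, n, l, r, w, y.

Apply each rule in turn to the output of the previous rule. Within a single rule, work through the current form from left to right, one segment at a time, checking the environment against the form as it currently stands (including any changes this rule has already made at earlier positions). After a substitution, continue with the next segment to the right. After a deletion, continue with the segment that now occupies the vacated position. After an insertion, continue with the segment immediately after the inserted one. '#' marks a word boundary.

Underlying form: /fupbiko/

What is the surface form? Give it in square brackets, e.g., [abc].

A Regressive Voicing Assimilation: [fupbiko] → [fubbiko]
B Geminate Reduction: [fubbiko] → [fubiko]

[fubiko]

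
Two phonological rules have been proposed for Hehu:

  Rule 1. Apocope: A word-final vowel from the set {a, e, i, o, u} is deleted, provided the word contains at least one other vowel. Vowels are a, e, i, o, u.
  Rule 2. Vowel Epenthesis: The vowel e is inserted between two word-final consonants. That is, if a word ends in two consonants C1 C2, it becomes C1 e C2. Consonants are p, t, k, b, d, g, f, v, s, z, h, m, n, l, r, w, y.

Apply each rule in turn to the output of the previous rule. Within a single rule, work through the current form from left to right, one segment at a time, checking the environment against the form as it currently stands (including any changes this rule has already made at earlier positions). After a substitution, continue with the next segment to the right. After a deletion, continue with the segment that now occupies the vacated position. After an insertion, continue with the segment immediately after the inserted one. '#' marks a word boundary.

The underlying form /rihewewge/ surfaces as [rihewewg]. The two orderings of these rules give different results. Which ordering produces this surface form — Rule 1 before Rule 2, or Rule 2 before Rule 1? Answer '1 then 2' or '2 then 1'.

Order 1 then 2:
  1 Apocope: [rihewewge] → [rihewewg]
  2 Vowel Epenthesis: [rihewewg] → [riheweweg]
  result: [riheweweg]
Order 2 then 1:
  2 Vowel Epenthesis: no change — [rihewewge]
  1 Apocope: [rihewewge] → [rihewewg]
  result: [rihewewg]

2 then 1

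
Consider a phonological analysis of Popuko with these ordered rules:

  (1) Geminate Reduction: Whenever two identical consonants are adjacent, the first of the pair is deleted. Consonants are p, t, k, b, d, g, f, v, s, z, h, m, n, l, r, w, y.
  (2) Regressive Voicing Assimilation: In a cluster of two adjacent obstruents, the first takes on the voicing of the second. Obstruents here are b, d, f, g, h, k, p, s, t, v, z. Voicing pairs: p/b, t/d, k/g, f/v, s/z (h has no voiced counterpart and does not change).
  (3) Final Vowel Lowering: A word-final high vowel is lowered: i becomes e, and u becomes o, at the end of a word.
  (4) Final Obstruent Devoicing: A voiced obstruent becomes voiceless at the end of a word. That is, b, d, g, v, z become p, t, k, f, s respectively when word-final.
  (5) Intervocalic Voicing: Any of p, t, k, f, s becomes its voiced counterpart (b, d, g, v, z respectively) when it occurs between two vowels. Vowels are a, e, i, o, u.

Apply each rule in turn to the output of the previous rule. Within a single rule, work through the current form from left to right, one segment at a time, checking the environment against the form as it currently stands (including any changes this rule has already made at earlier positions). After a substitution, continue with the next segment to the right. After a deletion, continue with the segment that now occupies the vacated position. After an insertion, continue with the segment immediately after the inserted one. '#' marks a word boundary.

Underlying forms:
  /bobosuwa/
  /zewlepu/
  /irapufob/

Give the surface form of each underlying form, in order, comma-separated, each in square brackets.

/bobosuwa/:
  (1) Geminate Reduction: no change — [bobosuwa]
  (2) Regressive Voicing Assimilation: no change — [bobosuwa]
  (3) Final Vowel Lowering: no change — [bobosuwa]
  (4) Final Obstruent Devoicing: no change — [bobosuwa]
  (5) Intervocalic Voicing: [bobosuwa] → [bobozuwa]
/zewlepu/:
  (1) Geminate Reduction: no change — [zewlepu]
  (2) Regressive Voicing Assimilation: no change — [zewlepu]
  (3) Final Vowel Lowering: [zewlepu] → [zewlepo]
  (4) Final Obstruent Devoicing: no change — [zewlepo]
  (5) Intervocalic Voicing: [zewlepo] → [zewlebo]
/irapufob/:
  (1) Geminate Reduction: no change — [irapufob]
  (2) Regressive Voicing Assimilation: no change — [irapufob]
  (3) Final Vowel Lowering: no change — [irapufob]
  (4) Final Obstruent Devoicing: [irapufob] → [irapufop]
  (5) Intervocalic Voicing: [irapufop] → [irabuvop]

[bobozuwa], [zewlebo], [irabuvop]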